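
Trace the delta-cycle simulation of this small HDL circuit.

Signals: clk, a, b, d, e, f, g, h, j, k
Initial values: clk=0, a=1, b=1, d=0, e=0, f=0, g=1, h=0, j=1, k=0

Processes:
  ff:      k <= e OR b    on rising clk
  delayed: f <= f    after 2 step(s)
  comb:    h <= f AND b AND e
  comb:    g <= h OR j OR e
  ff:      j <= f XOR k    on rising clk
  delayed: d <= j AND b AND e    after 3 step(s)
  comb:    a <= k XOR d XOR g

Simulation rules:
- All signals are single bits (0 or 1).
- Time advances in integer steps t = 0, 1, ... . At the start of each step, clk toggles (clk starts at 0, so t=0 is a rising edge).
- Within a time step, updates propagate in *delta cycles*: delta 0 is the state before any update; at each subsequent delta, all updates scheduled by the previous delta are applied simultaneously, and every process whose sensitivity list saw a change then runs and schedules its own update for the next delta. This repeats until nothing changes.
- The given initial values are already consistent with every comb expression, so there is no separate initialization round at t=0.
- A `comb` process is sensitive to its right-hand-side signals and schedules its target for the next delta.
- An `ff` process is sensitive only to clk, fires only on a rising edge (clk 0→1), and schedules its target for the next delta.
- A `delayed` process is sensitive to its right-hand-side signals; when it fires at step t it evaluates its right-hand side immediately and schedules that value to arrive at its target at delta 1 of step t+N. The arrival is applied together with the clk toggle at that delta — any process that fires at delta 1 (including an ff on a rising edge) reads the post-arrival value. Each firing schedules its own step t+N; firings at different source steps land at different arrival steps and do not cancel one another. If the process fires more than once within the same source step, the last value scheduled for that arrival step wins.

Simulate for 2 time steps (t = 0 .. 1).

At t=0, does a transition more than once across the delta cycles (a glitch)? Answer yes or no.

t=0 Δ0: j=1 k=0 d=0 g=1 a=1 b=1 e=0 h=0 f=0 clk=0
  Δ1: clk:0→1
  Δ2: j:1→0, k:0→1
  Δ3: g:1→0, a:1→0
  Δ4: a:0→1
  (4Δ to stable)
t=1 Δ0: j=0 k=1 d=0 g=0 a=1 b=1 e=0 h=0 f=0 clk=1
  Δ1: clk:1→0
  (1Δ to stable)

yes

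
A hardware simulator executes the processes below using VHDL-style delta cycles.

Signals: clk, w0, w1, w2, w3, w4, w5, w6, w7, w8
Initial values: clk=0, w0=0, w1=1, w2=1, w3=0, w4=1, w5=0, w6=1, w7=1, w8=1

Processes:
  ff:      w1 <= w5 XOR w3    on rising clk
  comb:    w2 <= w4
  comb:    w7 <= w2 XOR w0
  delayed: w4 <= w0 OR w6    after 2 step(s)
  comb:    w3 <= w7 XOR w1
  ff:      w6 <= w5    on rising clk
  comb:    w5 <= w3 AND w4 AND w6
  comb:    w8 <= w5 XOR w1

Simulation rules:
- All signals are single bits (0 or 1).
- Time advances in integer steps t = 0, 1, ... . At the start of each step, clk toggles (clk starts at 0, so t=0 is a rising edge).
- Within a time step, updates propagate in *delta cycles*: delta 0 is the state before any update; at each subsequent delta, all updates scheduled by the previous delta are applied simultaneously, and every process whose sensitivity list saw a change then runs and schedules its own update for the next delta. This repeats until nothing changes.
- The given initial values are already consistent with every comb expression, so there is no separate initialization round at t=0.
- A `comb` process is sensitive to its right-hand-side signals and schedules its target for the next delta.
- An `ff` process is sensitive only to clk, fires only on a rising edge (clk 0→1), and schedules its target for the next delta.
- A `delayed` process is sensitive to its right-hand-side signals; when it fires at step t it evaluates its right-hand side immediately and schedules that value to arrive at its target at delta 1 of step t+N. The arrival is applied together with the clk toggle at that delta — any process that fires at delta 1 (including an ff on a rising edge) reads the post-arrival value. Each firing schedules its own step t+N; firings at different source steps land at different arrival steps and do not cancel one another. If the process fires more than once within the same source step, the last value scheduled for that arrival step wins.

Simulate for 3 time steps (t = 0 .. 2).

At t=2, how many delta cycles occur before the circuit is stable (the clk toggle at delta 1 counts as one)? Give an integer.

4

t=0 Δ0: w8=1 w4=1 clk=0 w2=1 w1=1 w3=0 w0=0 w7=1 w6=1 w5=0
  Δ1: clk:0→1
  Δ2: w1:1→0, w6:1→0
  Δ3: w8:1→0, w3:0→1
  (3Δ to stable)
t=1 Δ0: w8=0 w4=1 clk=1 w2=1 w1=0 w3=1 w0=0 w7=1 w6=0 w5=0
  Δ1: clk:1→0
  (1Δ to stable)
t=2 Δ0: w8=0 w4=1 clk=0 w2=1 w1=0 w3=1 w0=0 w7=1 w6=0 w5=0
  Δ1: w4:1→0, clk:0→1
  Δ2: w2:1→0, w1:0→1
  Δ3: w8:0→1, w3:1→0, w7:1→0
  Δ4: w3:0→1
  (4Δ to stable)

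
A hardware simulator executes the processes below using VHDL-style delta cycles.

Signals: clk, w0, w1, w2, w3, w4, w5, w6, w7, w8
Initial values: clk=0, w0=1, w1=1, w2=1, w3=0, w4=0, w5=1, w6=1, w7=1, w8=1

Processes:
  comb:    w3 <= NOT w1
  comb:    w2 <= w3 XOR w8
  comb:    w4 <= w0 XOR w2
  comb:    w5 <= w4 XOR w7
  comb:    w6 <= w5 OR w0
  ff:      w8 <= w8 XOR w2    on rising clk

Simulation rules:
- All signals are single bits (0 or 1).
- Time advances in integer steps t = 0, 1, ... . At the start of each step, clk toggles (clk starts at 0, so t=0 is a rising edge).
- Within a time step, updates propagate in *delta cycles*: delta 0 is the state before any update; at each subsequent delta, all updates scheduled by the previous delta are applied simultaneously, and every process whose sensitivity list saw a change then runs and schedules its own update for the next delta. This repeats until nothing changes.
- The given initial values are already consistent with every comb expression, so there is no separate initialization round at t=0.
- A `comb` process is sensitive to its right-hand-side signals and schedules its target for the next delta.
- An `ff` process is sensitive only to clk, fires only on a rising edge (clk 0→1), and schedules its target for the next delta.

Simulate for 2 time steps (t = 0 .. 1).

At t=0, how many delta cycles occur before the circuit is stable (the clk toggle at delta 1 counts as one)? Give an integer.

t0.Δ0 clk=0 w8=1 w7=1 w6=1 w0=1 w4=0 w2=1 w5=1 w3=0 w1=1
t0.Δ1 clk=1 w8=1 w7=1 w6=1 w0=1 w4=0 w2=1 w5=1 w3=0 w1=1
t0.Δ2 clk=1 w8=0 w7=1 w6=1 w0=1 w4=0 w2=1 w5=1 w3=0 w1=1
t0.Δ3 clk=1 w8=0 w7=1 w6=1 w0=1 w4=0 w2=0 w5=1 w3=0 w1=1
t0.Δ4 clk=1 w8=0 w7=1 w6=1 w0=1 w4=1 w2=0 w5=1 w3=0 w1=1
t0.Δ5 clk=1 w8=0 w7=1 w6=1 w0=1 w4=1 w2=0 w5=0 w3=0 w1=1
t1.Δ0 clk=1 w8=0 w7=1 w6=1 w0=1 w4=1 w2=0 w5=0 w3=0 w1=1
t1.Δ1 clk=0 w8=0 w7=1 w6=1 w0=1 w4=1 w2=0 w5=0 w3=0 w1=1

5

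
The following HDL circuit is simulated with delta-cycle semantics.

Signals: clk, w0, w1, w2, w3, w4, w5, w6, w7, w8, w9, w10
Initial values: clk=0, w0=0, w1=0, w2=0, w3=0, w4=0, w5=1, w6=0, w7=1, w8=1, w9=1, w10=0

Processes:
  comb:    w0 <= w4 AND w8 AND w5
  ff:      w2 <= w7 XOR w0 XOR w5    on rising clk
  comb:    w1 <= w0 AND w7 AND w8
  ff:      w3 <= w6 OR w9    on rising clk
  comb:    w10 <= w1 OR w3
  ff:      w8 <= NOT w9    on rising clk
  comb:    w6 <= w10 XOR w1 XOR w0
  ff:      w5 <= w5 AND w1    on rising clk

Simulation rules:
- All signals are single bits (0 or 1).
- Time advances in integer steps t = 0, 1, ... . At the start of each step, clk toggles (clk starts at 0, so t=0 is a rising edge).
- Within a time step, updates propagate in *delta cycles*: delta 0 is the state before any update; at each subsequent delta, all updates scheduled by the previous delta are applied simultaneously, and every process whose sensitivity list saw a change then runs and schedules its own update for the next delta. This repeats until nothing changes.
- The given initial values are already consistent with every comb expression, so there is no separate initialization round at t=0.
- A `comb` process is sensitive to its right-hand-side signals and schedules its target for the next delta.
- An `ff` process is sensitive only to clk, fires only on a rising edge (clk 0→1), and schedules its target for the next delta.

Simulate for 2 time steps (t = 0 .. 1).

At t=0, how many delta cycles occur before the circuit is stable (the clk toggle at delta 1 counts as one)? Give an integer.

4

t0.Δ0 w8=1 w1=0 w0=0 w2=0 w7=1 w9=1 w5=1 clk=0 w6=0 w10=0 w4=0 w3=0
t0.Δ1 w8=1 w1=0 w0=0 w2=0 w7=1 w9=1 w5=1 clk=1 w6=0 w10=0 w4=0 w3=0
t0.Δ2 w8=0 w1=0 w0=0 w2=0 w7=1 w9=1 w5=0 clk=1 w6=0 w10=0 w4=0 w3=1
t0.Δ3 w8=0 w1=0 w0=0 w2=0 w7=1 w9=1 w5=0 clk=1 w6=0 w10=1 w4=0 w3=1
t0.Δ4 w8=0 w1=0 w0=0 w2=0 w7=1 w9=1 w5=0 clk=1 w6=1 w10=1 w4=0 w3=1
t1.Δ0 w8=0 w1=0 w0=0 w2=0 w7=1 w9=1 w5=0 clk=1 w6=1 w10=1 w4=0 w3=1
t1.Δ1 w8=0 w1=0 w0=0 w2=0 w7=1 w9=1 w5=0 clk=0 w6=1 w10=1 w4=0 w3=1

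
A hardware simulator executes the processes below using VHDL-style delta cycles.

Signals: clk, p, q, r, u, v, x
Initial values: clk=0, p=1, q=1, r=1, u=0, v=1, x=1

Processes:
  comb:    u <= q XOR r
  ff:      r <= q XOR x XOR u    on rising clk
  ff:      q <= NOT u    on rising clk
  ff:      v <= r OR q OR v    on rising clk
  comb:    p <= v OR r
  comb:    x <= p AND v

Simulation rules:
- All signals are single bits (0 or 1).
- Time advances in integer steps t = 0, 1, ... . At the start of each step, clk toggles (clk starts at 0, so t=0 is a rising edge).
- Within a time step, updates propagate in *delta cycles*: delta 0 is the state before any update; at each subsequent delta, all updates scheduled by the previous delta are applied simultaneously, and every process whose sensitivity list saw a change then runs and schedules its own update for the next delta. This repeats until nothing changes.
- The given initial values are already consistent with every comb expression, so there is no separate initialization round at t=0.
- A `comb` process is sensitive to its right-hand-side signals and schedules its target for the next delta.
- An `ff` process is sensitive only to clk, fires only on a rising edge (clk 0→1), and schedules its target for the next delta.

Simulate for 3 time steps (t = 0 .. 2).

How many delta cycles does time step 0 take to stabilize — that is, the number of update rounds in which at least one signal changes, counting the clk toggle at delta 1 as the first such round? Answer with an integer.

3

t0.Δ0 r=1 x=1 p=1 q=1 clk=0 v=1 u=0
t0.Δ1 r=1 x=1 p=1 q=1 clk=1 v=1 u=0
t0.Δ2 r=0 x=1 p=1 q=1 clk=1 v=1 u=0
t0.Δ3 r=0 x=1 p=1 q=1 clk=1 v=1 u=1
t1.Δ0 r=0 x=1 p=1 q=1 clk=1 v=1 u=1
t1.Δ1 r=0 x=1 p=1 q=1 clk=0 v=1 u=1
t2.Δ0 r=0 x=1 p=1 q=1 clk=0 v=1 u=1
t2.Δ1 r=0 x=1 p=1 q=1 clk=1 v=1 u=1
t2.Δ2 r=1 x=1 p=1 q=0 clk=1 v=1 u=1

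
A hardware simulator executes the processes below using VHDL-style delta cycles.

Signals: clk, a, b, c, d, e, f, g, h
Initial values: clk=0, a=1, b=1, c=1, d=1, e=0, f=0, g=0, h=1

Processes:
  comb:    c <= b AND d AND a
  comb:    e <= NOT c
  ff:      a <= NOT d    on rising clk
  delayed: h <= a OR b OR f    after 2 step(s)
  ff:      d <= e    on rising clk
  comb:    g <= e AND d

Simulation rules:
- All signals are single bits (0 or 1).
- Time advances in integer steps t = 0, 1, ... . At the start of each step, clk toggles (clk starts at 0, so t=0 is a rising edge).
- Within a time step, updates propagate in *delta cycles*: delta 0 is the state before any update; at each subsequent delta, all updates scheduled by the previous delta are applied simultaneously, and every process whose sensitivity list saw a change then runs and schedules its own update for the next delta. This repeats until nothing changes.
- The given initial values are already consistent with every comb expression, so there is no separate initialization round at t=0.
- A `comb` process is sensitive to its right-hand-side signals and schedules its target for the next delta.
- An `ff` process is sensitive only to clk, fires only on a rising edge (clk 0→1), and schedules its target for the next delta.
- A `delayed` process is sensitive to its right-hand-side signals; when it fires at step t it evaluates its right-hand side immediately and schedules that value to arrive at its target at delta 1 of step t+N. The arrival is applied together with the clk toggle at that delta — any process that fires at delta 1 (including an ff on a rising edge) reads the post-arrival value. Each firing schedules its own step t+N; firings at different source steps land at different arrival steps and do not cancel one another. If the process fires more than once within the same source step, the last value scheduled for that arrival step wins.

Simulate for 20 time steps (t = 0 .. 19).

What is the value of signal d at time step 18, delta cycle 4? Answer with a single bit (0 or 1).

[bits: b,c,g,d,clk,h,e,a,f]
t=0: Δ0=110101010 Δ1=110111010 Δ2=110011000 Δ3=100011000 Δ4=100011100 | 4Δ
t=1: Δ0=100011100 Δ1=100001100 | 1Δ
t=2: Δ0=100001100 Δ1=100011100 Δ2=100111110 Δ3=111111110 Δ4=111111010 Δ5=110111010 | 5Δ
t=3: Δ0=110111010 Δ1=110101010 | 1Δ
t=4: Δ0=110101010 Δ1=110111010 Δ2=110011000 Δ3=100011000 Δ4=100011100 | 4Δ
t=5: Δ0=100011100 Δ1=100001100 | 1Δ
t=6: Δ0=100001100 Δ1=100011100 Δ2=100111110 Δ3=111111110 Δ4=111111010 Δ5=110111010 | 5Δ
t=7: Δ0=110111010 Δ1=110101010 | 1Δ
t=8: Δ0=110101010 Δ1=110111010 Δ2=110011000 Δ3=100011000 Δ4=100011100 | 4Δ
t=9: Δ0=100011100 Δ1=100001100 | 1Δ
t=10: Δ0=100001100 Δ1=100011100 Δ2=100111110 Δ3=111111110 Δ4=111111010 Δ5=110111010 | 5Δ
t=11: Δ0=110111010 Δ1=110101010 | 1Δ
t=12: Δ0=110101010 Δ1=110111010 Δ2=110011000 Δ3=100011000 Δ4=100011100 | 4Δ
t=13: Δ0=100011100 Δ1=100001100 | 1Δ
t=14: Δ0=100001100 Δ1=100011100 Δ2=100111110 Δ3=111111110 Δ4=111111010 Δ5=110111010 | 5Δ
t=15: Δ0=110111010 Δ1=110101010 | 1Δ
t=16: Δ0=110101010 Δ1=110111010 Δ2=110011000 Δ3=100011000 Δ4=100011100 | 4Δ
t=17: Δ0=100011100 Δ1=100001100 | 1Δ
t=18: Δ0=100001100 Δ1=100011100 Δ2=100111110 Δ3=111111110 Δ4=111111010 Δ5=110111010 | 5Δ
t=19: Δ0=110111010 Δ1=110101010 | 1Δ

1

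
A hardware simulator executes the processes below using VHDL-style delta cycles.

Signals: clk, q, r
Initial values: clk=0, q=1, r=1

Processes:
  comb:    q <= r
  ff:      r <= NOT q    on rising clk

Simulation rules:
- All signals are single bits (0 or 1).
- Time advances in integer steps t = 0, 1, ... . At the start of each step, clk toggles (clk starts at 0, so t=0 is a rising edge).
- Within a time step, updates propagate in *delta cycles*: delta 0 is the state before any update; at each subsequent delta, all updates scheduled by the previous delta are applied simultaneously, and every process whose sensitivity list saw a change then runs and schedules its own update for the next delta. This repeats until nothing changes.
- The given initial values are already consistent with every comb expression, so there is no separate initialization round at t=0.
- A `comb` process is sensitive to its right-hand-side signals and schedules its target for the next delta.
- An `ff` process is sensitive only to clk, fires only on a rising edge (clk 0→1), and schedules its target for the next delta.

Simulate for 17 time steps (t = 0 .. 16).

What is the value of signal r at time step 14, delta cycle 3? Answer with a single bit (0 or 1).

[bits: clk,r,q]
t=0: Δ0=011 Δ1=111 Δ2=101 Δ3=100 | 3Δ
t=1: Δ0=100 Δ1=000 | 1Δ
t=2: Δ0=000 Δ1=100 Δ2=110 Δ3=111 | 3Δ
t=3: Δ0=111 Δ1=011 | 1Δ
t=4: Δ0=011 Δ1=111 Δ2=101 Δ3=100 | 3Δ
t=5: Δ0=100 Δ1=000 | 1Δ
t=6: Δ0=000 Δ1=100 Δ2=110 Δ3=111 | 3Δ
t=7: Δ0=111 Δ1=011 | 1Δ
t=8: Δ0=011 Δ1=111 Δ2=101 Δ3=100 | 3Δ
t=9: Δ0=100 Δ1=000 | 1Δ
t=10: Δ0=000 Δ1=100 Δ2=110 Δ3=111 | 3Δ
t=11: Δ0=111 Δ1=011 | 1Δ
t=12: Δ0=011 Δ1=111 Δ2=101 Δ3=100 | 3Δ
t=13: Δ0=100 Δ1=000 | 1Δ
t=14: Δ0=000 Δ1=100 Δ2=110 Δ3=111 | 3Δ
t=15: Δ0=111 Δ1=011 | 1Δ
t=16: Δ0=011 Δ1=111 Δ2=101 Δ3=100 | 3Δ

1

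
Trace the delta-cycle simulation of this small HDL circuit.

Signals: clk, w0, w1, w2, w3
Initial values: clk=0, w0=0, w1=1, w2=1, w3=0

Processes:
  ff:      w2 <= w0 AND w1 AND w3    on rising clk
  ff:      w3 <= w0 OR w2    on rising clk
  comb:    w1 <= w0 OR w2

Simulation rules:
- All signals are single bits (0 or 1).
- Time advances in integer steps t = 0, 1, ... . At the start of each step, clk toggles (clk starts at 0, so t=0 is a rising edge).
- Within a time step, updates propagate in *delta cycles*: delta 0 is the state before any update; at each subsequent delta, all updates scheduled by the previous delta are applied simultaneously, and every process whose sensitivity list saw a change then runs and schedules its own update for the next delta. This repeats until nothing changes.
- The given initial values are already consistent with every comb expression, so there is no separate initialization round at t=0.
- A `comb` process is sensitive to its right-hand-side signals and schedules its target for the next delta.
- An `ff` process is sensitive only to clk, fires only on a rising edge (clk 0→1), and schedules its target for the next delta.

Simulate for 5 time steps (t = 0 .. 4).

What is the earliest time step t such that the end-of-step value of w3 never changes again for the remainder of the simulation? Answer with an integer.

2

t=0 Δ0: w2=1 w0=0 clk=0 w1=1 w3=0
  Δ1: clk:0→1
  Δ2: w2:1→0, w3:0→1
  Δ3: w1:1→0
  (3Δ to stable)
t=1 Δ0: w2=0 w0=0 clk=1 w1=0 w3=1
  Δ1: clk:1→0
  (1Δ to stable)
t=2 Δ0: w2=0 w0=0 clk=0 w1=0 w3=1
  Δ1: clk:0→1
  Δ2: w3:1→0
  (2Δ to stable)
t=3 Δ0: w2=0 w0=0 clk=1 w1=0 w3=0
  Δ1: clk:1→0
  (1Δ to stable)
t=4 Δ0: w2=0 w0=0 clk=0 w1=0 w3=0
  Δ1: clk:0→1
  (1Δ to stable)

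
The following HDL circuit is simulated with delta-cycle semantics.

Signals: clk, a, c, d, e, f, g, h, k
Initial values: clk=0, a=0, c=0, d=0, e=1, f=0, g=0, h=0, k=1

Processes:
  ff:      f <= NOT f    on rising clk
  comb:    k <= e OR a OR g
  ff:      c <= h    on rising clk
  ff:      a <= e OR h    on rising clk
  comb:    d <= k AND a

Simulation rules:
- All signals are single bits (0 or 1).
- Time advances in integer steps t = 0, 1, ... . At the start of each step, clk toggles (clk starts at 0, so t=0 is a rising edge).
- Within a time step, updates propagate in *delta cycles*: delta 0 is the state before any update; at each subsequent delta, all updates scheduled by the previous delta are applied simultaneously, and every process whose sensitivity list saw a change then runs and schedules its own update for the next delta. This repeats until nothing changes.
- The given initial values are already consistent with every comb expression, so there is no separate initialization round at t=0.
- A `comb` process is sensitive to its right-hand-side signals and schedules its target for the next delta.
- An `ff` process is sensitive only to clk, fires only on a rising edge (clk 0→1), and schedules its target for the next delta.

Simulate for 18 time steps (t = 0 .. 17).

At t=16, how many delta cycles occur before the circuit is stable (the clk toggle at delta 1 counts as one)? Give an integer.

2

t0.Δ0 clk=0 h=0 c=0 a=0 e=1 d=0 g=0 f=0 k=1
t0.Δ1 clk=1 h=0 c=0 a=0 e=1 d=0 g=0 f=0 k=1
t0.Δ2 clk=1 h=0 c=0 a=1 e=1 d=0 g=0 f=1 k=1
t0.Δ3 clk=1 h=0 c=0 a=1 e=1 d=1 g=0 f=1 k=1
t1.Δ0 clk=1 h=0 c=0 a=1 e=1 d=1 g=0 f=1 k=1
t1.Δ1 clk=0 h=0 c=0 a=1 e=1 d=1 g=0 f=1 k=1
t2.Δ0 clk=0 h=0 c=0 a=1 e=1 d=1 g=0 f=1 k=1
t2.Δ1 clk=1 h=0 c=0 a=1 e=1 d=1 g=0 f=1 k=1
t2.Δ2 clk=1 h=0 c=0 a=1 e=1 d=1 g=0 f=0 k=1
t3.Δ0 clk=1 h=0 c=0 a=1 e=1 d=1 g=0 f=0 k=1
t3.Δ1 clk=0 h=0 c=0 a=1 e=1 d=1 g=0 f=0 k=1
t4.Δ0 clk=0 h=0 c=0 a=1 e=1 d=1 g=0 f=0 k=1
t4.Δ1 clk=1 h=0 c=0 a=1 e=1 d=1 g=0 f=0 k=1
t4.Δ2 clk=1 h=0 c=0 a=1 e=1 d=1 g=0 f=1 k=1
t5.Δ0 clk=1 h=0 c=0 a=1 e=1 d=1 g=0 f=1 k=1
t5.Δ1 clk=0 h=0 c=0 a=1 e=1 d=1 g=0 f=1 k=1
t6.Δ0 clk=0 h=0 c=0 a=1 e=1 d=1 g=0 f=1 k=1
t6.Δ1 clk=1 h=0 c=0 a=1 e=1 d=1 g=0 f=1 k=1
t6.Δ2 clk=1 h=0 c=0 a=1 e=1 d=1 g=0 f=0 k=1
t7.Δ0 clk=1 h=0 c=0 a=1 e=1 d=1 g=0 f=0 k=1
t7.Δ1 clk=0 h=0 c=0 a=1 e=1 d=1 g=0 f=0 k=1
t8.Δ0 clk=0 h=0 c=0 a=1 e=1 d=1 g=0 f=0 k=1
t8.Δ1 clk=1 h=0 c=0 a=1 e=1 d=1 g=0 f=0 k=1
t8.Δ2 clk=1 h=0 c=0 a=1 e=1 d=1 g=0 f=1 k=1
t9.Δ0 clk=1 h=0 c=0 a=1 e=1 d=1 g=0 f=1 k=1
t9.Δ1 clk=0 h=0 c=0 a=1 e=1 d=1 g=0 f=1 k=1
t10.Δ0 clk=0 h=0 c=0 a=1 e=1 d=1 g=0 f=1 k=1
t10.Δ1 clk=1 h=0 c=0 a=1 e=1 d=1 g=0 f=1 k=1
t10.Δ2 clk=1 h=0 c=0 a=1 e=1 d=1 g=0 f=0 k=1
t11.Δ0 clk=1 h=0 c=0 a=1 e=1 d=1 g=0 f=0 k=1
t11.Δ1 clk=0 h=0 c=0 a=1 e=1 d=1 g=0 f=0 k=1
t12.Δ0 clk=0 h=0 c=0 a=1 e=1 d=1 g=0 f=0 k=1
t12.Δ1 clk=1 h=0 c=0 a=1 e=1 d=1 g=0 f=0 k=1
t12.Δ2 clk=1 h=0 c=0 a=1 e=1 d=1 g=0 f=1 k=1
t13.Δ0 clk=1 h=0 c=0 a=1 e=1 d=1 g=0 f=1 k=1
t13.Δ1 clk=0 h=0 c=0 a=1 e=1 d=1 g=0 f=1 k=1
t14.Δ0 clk=0 h=0 c=0 a=1 e=1 d=1 g=0 f=1 k=1
t14.Δ1 clk=1 h=0 c=0 a=1 e=1 d=1 g=0 f=1 k=1
t14.Δ2 clk=1 h=0 c=0 a=1 e=1 d=1 g=0 f=0 k=1
t15.Δ0 clk=1 h=0 c=0 a=1 e=1 d=1 g=0 f=0 k=1
t15.Δ1 clk=0 h=0 c=0 a=1 e=1 d=1 g=0 f=0 k=1
t16.Δ0 clk=0 h=0 c=0 a=1 e=1 d=1 g=0 f=0 k=1
t16.Δ1 clk=1 h=0 c=0 a=1 e=1 d=1 g=0 f=0 k=1
t16.Δ2 clk=1 h=0 c=0 a=1 e=1 d=1 g=0 f=1 k=1
t17.Δ0 clk=1 h=0 c=0 a=1 e=1 d=1 g=0 f=1 k=1
t17.Δ1 clk=0 h=0 c=0 a=1 e=1 d=1 g=0 f=1 k=1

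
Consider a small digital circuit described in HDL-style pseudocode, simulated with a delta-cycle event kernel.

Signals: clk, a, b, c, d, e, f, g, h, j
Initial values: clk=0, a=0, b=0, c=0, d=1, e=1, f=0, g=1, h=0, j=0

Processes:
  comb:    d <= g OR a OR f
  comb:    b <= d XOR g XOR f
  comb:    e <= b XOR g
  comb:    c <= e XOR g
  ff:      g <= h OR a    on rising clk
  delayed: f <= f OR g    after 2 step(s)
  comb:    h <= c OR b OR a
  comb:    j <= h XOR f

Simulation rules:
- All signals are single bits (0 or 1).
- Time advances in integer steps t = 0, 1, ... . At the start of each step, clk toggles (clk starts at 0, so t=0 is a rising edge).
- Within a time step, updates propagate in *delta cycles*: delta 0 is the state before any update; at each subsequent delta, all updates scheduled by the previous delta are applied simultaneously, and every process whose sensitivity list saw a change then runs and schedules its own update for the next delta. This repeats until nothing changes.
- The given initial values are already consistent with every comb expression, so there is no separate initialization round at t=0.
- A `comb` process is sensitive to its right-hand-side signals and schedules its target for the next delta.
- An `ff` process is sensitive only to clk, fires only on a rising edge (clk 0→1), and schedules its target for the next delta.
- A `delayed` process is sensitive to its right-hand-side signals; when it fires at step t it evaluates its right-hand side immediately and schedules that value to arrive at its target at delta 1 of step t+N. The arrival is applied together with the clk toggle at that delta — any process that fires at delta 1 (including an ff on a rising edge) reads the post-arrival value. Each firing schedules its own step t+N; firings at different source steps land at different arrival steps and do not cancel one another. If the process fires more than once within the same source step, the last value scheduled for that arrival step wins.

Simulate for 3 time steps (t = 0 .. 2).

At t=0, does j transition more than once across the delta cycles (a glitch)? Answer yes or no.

yes

t=0 Δ0: j=0 d=1 b=0 a=0 g=1 clk=0 c=0 h=0 f=0 e=1
  Δ1: clk:0→1
  Δ2: g:1→0
  Δ3: d:1→0, b:0→1, c:0→1, e:1→0
  Δ4: b:1→0, c:1→0, h:0→1, e:0→1
  Δ5: j:0→1, c:0→1, h:1→0, e:1→0
  Δ6: j:1→0, c:1→0, h:0→1
  Δ7: j:0→1, h:1→0
  Δ8: j:1→0
  (8Δ to stable)
t=1 Δ0: j=0 d=0 b=0 a=0 g=0 clk=1 c=0 h=0 f=0 e=0
  Δ1: clk:1→0
  (1Δ to stable)
t=2 Δ0: j=0 d=0 b=0 a=0 g=0 clk=0 c=0 h=0 f=0 e=0
  Δ1: clk:0→1
  (1Δ to stable)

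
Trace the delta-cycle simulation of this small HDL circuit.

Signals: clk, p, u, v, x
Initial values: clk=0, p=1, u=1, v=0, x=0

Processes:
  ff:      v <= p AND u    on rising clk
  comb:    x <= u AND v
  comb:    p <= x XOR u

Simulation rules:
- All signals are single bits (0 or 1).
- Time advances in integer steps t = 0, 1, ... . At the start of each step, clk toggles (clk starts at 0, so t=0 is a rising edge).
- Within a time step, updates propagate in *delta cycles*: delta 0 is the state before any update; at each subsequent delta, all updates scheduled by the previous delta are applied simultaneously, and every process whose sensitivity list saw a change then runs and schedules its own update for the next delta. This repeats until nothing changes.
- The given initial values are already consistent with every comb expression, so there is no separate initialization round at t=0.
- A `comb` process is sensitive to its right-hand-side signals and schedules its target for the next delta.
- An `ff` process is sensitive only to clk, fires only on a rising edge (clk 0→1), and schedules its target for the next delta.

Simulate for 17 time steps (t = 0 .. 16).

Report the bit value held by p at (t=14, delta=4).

[bits: x,p,v,u,clk]
t=0: Δ0=01010 Δ1=01011 Δ2=01111 Δ3=11111 Δ4=10111 | 4Δ
t=1: Δ0=10111 Δ1=10110 | 1Δ
t=2: Δ0=10110 Δ1=10111 Δ2=10011 Δ3=00011 Δ4=01011 | 4Δ
t=3: Δ0=01011 Δ1=01010 | 1Δ
t=4: Δ0=01010 Δ1=01011 Δ2=01111 Δ3=11111 Δ4=10111 | 4Δ
t=5: Δ0=10111 Δ1=10110 | 1Δ
t=6: Δ0=10110 Δ1=10111 Δ2=10011 Δ3=00011 Δ4=01011 | 4Δ
t=7: Δ0=01011 Δ1=01010 | 1Δ
t=8: Δ0=01010 Δ1=01011 Δ2=01111 Δ3=11111 Δ4=10111 | 4Δ
t=9: Δ0=10111 Δ1=10110 | 1Δ
t=10: Δ0=10110 Δ1=10111 Δ2=10011 Δ3=00011 Δ4=01011 | 4Δ
t=11: Δ0=01011 Δ1=01010 | 1Δ
t=12: Δ0=01010 Δ1=01011 Δ2=01111 Δ3=11111 Δ4=10111 | 4Δ
t=13: Δ0=10111 Δ1=10110 | 1Δ
t=14: Δ0=10110 Δ1=10111 Δ2=10011 Δ3=00011 Δ4=01011 | 4Δ
t=15: Δ0=01011 Δ1=01010 | 1Δ
t=16: Δ0=01010 Δ1=01011 Δ2=01111 Δ3=11111 Δ4=10111 | 4Δ

1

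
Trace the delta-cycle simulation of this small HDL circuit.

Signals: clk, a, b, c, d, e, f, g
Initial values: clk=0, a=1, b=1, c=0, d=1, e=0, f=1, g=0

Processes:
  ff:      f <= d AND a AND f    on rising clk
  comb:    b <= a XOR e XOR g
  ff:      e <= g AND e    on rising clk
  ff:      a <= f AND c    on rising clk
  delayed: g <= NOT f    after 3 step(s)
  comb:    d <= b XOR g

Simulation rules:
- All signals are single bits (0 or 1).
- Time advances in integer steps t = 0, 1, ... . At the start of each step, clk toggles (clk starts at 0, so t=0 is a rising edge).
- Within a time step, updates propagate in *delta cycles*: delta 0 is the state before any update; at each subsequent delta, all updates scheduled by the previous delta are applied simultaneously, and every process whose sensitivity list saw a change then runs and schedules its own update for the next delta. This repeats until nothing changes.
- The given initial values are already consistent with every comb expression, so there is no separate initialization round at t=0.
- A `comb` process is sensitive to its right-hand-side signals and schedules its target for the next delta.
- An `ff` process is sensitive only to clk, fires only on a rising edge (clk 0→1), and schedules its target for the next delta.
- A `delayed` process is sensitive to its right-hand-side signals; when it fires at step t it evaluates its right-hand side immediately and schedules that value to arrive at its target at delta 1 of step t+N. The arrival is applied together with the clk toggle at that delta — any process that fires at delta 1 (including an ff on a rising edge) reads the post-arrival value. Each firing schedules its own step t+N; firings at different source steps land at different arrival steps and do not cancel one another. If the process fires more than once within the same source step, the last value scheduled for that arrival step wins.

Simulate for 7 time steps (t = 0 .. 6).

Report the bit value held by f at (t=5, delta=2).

t=0 Δ0: clk=0 e=0 a=1 g=0 b=1 c=0 f=1 d=1
  Δ1: clk:0→1
  Δ2: a:1→0
  Δ3: b:1→0
  Δ4: d:1→0
  (4Δ to stable)
t=1 Δ0: clk=1 e=0 a=0 g=0 b=0 c=0 f=1 d=0
  Δ1: clk:1→0
  (1Δ to stable)
t=2 Δ0: clk=0 e=0 a=0 g=0 b=0 c=0 f=1 d=0
  Δ1: clk:0→1
  Δ2: f:1→0
  (2Δ to stable)
t=3 Δ0: clk=1 e=0 a=0 g=0 b=0 c=0 f=0 d=0
  Δ1: clk:1→0
  (1Δ to stable)
t=4 Δ0: clk=0 e=0 a=0 g=0 b=0 c=0 f=0 d=0
  Δ1: clk:0→1
  (1Δ to stable)
t=5 Δ0: clk=1 e=0 a=0 g=0 b=0 c=0 f=0 d=0
  Δ1: clk:1→0, g:0→1
  Δ2: b:0→1, d:0→1
  Δ3: d:1→0
  (3Δ to stable)
t=6 Δ0: clk=0 e=0 a=0 g=1 b=1 c=0 f=0 d=0
  Δ1: clk:0→1
  (1Δ to stable)

0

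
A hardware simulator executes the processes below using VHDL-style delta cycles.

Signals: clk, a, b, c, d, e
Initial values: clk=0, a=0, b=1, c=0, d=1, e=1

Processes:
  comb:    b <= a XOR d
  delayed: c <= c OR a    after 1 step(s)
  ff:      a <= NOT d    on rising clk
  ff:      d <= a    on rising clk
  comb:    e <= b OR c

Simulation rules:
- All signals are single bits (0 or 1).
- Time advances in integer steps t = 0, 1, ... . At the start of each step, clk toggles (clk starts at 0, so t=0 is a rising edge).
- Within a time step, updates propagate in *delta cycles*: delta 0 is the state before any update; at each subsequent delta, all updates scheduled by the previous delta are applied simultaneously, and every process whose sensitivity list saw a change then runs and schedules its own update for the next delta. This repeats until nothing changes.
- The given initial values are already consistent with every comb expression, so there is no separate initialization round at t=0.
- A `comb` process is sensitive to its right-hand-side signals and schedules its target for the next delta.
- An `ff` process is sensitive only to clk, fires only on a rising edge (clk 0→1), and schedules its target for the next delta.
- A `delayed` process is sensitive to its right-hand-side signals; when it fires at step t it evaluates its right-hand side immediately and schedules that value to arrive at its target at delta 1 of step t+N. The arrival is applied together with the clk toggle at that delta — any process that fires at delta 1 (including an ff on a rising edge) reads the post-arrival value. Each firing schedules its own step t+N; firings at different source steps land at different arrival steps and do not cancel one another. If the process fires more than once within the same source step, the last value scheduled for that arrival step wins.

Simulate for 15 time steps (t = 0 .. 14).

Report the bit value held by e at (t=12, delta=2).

t=0 Δ0: d=1 c=0 a=0 e=1 b=1 clk=0
  Δ1: clk:0→1
  Δ2: d:1→0
  Δ3: b:1→0
  Δ4: e:1→0
  (4Δ to stable)
t=1 Δ0: d=0 c=0 a=0 e=0 b=0 clk=1
  Δ1: clk:1→0
  (1Δ to stable)
t=2 Δ0: d=0 c=0 a=0 e=0 b=0 clk=0
  Δ1: clk:0→1
  Δ2: a:0→1
  Δ3: b:0→1
  Δ4: e:0→1
  (4Δ to stable)
t=3 Δ0: d=0 c=0 a=1 e=1 b=1 clk=1
  Δ1: c:0→1, clk:1→0
  (1Δ to stable)
t=4 Δ0: d=0 c=1 a=1 e=1 b=1 clk=0
  Δ1: clk:0→1
  Δ2: d:0→1
  Δ3: b:1→0
  (3Δ to stable)
t=5 Δ0: d=1 c=1 a=1 e=1 b=0 clk=1
  Δ1: clk:1→0
  (1Δ to stable)
t=6 Δ0: d=1 c=1 a=1 e=1 b=0 clk=0
  Δ1: clk:0→1
  Δ2: a:1→0
  Δ3: b:0→1
  (3Δ to stable)
t=7 Δ0: d=1 c=1 a=0 e=1 b=1 clk=1
  Δ1: clk:1→0
  (1Δ to stable)
t=8 Δ0: d=1 c=1 a=0 e=1 b=1 clk=0
  Δ1: clk:0→1
  Δ2: d:1→0
  Δ3: b:1→0
  (3Δ to stable)
t=9 Δ0: d=0 c=1 a=0 e=1 b=0 clk=1
  Δ1: clk:1→0
  (1Δ to stable)
t=10 Δ0: d=0 c=1 a=0 e=1 b=0 clk=0
  Δ1: clk:0→1
  Δ2: a:0→1
  Δ3: b:0→1
  (3Δ to stable)
t=11 Δ0: d=0 c=1 a=1 e=1 b=1 clk=1
  Δ1: clk:1→0
  (1Δ to stable)
t=12 Δ0: d=0 c=1 a=1 e=1 b=1 clk=0
  Δ1: clk:0→1
  Δ2: d:0→1
  Δ3: b:1→0
  (3Δ to stable)
t=13 Δ0: d=1 c=1 a=1 e=1 b=0 clk=1
  Δ1: clk:1→0
  (1Δ to stable)
t=14 Δ0: d=1 c=1 a=1 e=1 b=0 clk=0
  Δ1: clk:0→1
  Δ2: a:1→0
  Δ3: b:0→1
  (3Δ to stable)

1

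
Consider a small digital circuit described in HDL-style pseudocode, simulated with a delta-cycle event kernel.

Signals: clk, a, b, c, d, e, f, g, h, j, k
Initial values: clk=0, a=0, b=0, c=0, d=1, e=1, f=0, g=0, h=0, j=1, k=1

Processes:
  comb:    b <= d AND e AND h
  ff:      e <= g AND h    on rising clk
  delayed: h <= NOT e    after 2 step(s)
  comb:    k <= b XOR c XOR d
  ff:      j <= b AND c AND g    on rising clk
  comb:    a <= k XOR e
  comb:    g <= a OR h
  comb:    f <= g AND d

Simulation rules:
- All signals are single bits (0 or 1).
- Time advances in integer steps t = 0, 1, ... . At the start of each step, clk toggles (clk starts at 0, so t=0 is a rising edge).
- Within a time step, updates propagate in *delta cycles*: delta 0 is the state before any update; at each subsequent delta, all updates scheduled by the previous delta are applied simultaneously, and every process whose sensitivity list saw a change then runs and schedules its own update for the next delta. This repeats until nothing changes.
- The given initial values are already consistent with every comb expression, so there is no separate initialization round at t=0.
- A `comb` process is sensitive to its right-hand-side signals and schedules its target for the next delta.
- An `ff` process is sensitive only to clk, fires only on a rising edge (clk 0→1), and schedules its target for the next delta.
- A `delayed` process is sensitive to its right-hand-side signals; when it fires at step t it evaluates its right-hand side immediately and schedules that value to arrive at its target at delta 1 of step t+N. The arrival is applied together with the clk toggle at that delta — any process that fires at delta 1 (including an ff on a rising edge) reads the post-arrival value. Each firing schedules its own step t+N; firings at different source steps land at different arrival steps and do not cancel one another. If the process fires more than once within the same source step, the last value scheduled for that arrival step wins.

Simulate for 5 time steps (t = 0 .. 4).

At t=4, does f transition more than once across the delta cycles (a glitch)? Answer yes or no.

yes

[bits: e,a,clk,k,f,d,b,j,g,c,h]
t=0: Δ0=10010101000 Δ1=10110101000 Δ2=00110100000 Δ3=01110100000 Δ4=01110100100 Δ5=01111100100 | 5Δ
t=1: Δ0=01111100100 Δ1=01011100100 | 1Δ
t=2: Δ0=01011100100 Δ1=01111100101 Δ2=11111100101 Δ3=10111110101 Δ4=10101110101 Δ5=11101110101 | 5Δ
t=3: Δ0=11101110101 Δ1=11001110101 | 1Δ
t=4: Δ0=11001110101 Δ1=11101110100 Δ2=01101100100 Δ3=00111100100 Δ4=01111100000 Δ5=01110100100 Δ6=01111100100 | 6Δ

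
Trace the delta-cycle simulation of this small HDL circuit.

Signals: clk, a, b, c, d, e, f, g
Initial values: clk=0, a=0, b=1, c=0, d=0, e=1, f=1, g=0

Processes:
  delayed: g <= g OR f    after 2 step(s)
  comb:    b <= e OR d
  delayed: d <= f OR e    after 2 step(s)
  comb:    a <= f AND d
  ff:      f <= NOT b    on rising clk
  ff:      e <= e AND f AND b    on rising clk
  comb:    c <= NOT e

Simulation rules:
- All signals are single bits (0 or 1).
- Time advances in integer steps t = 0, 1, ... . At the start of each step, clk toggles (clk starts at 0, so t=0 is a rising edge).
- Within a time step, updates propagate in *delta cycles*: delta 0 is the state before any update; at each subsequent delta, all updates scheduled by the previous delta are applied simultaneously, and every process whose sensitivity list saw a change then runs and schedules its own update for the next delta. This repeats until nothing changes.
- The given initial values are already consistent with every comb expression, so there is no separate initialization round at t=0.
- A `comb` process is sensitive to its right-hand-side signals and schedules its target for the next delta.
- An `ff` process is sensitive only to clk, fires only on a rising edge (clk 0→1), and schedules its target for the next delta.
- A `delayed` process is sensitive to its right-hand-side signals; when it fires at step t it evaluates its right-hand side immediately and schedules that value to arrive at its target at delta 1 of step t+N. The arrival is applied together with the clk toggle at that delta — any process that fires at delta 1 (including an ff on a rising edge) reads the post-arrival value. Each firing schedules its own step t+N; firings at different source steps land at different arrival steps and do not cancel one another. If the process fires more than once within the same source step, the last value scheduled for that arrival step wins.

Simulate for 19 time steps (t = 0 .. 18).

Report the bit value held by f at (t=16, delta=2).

[bits: f,g,clk,e,d,c,b,a]
t=0: Δ0=10010010 Δ1=10110010 Δ2=00110010 | 2Δ
t=1: Δ0=00110010 Δ1=00010010 | 1Δ
t=2: Δ0=00010010 Δ1=00111010 Δ2=00101010 Δ3=00101110 | 3Δ
t=3: Δ0=00101110 Δ1=00001110 | 1Δ
t=4: Δ0=00001110 Δ1=00100110 Δ2=00100100 | 2Δ
t=5: Δ0=00100100 Δ1=00000100 | 1Δ
t=6: Δ0=00000100 Δ1=00100100 Δ2=10100100 | 2Δ
t=7: Δ0=10100100 Δ1=10000100 | 1Δ
t=8: Δ0=10000100 Δ1=11101100 Δ2=11101111 | 2Δ
t=9: Δ0=11101111 Δ1=11001111 | 1Δ
t=10: Δ0=11001111 Δ1=11101111 Δ2=01101111 Δ3=01101110 | 3Δ
t=11: Δ0=01101110 Δ1=01001110 | 1Δ
t=12: Δ0=01001110 Δ1=01100110 Δ2=01100100 | 2Δ
t=13: Δ0=01100100 Δ1=01000100 | 1Δ
t=14: Δ0=01000100 Δ1=01100100 Δ2=11100100 | 2Δ
t=15: Δ0=11100100 Δ1=11000100 | 1Δ
t=16: Δ0=11000100 Δ1=11101100 Δ2=11101111 | 2Δ
t=17: Δ0=11101111 Δ1=11001111 | 1Δ
t=18: Δ0=11001111 Δ1=11101111 Δ2=01101111 Δ3=01101110 | 3Δ

1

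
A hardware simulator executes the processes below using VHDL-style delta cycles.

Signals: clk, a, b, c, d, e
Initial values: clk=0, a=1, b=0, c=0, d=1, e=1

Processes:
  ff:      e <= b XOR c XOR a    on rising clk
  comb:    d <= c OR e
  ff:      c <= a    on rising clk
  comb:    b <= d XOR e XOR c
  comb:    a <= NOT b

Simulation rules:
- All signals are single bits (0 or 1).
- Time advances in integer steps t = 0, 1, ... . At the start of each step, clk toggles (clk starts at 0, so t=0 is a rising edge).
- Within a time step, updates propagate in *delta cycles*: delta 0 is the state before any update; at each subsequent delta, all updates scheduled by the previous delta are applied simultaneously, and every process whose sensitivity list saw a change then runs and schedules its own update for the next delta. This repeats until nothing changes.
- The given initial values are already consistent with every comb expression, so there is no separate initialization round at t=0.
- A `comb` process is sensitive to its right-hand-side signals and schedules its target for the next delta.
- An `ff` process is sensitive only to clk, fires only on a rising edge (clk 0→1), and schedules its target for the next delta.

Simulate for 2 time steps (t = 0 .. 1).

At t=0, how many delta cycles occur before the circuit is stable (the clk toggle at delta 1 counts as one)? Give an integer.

4

t0.Δ0 e=1 a=1 c=0 d=1 b=0 clk=0
t0.Δ1 e=1 a=1 c=0 d=1 b=0 clk=1
t0.Δ2 e=1 a=1 c=1 d=1 b=0 clk=1
t0.Δ3 e=1 a=1 c=1 d=1 b=1 clk=1
t0.Δ4 e=1 a=0 c=1 d=1 b=1 clk=1
t1.Δ0 e=1 a=0 c=1 d=1 b=1 clk=1
t1.Δ1 e=1 a=0 c=1 d=1 b=1 clk=0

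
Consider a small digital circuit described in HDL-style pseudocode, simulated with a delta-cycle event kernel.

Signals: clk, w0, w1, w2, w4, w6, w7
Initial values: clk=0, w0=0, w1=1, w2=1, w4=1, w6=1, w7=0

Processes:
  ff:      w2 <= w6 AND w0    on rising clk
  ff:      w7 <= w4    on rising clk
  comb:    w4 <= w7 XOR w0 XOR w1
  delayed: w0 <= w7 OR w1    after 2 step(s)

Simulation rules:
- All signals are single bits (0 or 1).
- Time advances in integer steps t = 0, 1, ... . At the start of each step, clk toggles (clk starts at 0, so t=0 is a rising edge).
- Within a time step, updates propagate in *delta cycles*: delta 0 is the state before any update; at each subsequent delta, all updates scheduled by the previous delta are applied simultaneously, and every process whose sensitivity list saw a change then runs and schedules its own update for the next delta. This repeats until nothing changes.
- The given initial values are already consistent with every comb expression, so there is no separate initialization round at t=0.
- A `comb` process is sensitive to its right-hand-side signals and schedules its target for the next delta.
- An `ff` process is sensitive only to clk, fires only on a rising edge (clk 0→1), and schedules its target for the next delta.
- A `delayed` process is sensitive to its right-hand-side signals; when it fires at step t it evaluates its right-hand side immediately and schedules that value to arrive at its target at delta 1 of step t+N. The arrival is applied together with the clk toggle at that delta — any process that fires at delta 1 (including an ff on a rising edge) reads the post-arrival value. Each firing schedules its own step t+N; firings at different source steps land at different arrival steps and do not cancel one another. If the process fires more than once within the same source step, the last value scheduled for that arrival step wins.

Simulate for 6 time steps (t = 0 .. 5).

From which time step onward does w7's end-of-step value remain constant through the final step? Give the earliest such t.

2

t0.Δ0 w0=0 clk=0 w4=1 w6=1 w2=1 w1=1 w7=0
t0.Δ1 w0=0 clk=1 w4=1 w6=1 w2=1 w1=1 w7=0
t0.Δ2 w0=0 clk=1 w4=1 w6=1 w2=0 w1=1 w7=1
t0.Δ3 w0=0 clk=1 w4=0 w6=1 w2=0 w1=1 w7=1
t1.Δ0 w0=0 clk=1 w4=0 w6=1 w2=0 w1=1 w7=1
t1.Δ1 w0=0 clk=0 w4=0 w6=1 w2=0 w1=1 w7=1
t2.Δ0 w0=0 clk=0 w4=0 w6=1 w2=0 w1=1 w7=1
t2.Δ1 w0=1 clk=1 w4=0 w6=1 w2=0 w1=1 w7=1
t2.Δ2 w0=1 clk=1 w4=1 w6=1 w2=1 w1=1 w7=0
t2.Δ3 w0=1 clk=1 w4=0 w6=1 w2=1 w1=1 w7=0
t3.Δ0 w0=1 clk=1 w4=0 w6=1 w2=1 w1=1 w7=0
t3.Δ1 w0=1 clk=0 w4=0 w6=1 w2=1 w1=1 w7=0
t4.Δ0 w0=1 clk=0 w4=0 w6=1 w2=1 w1=1 w7=0
t4.Δ1 w0=1 clk=1 w4=0 w6=1 w2=1 w1=1 w7=0
t5.Δ0 w0=1 clk=1 w4=0 w6=1 w2=1 w1=1 w7=0
t5.Δ1 w0=1 clk=0 w4=0 w6=1 w2=1 w1=1 w7=0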